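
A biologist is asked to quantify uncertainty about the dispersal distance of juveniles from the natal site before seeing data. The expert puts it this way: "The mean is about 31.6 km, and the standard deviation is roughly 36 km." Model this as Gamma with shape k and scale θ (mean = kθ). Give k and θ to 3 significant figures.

k ≈ 0.77, θ ≈ 41

For Gamma(k, scale θ): mean = kθ, variance = kθ², so CV = 1/√k.
CV = SD/mean = 36/31.6 = 1.139, hence k = 1/CV² = 0.77.
Then θ = mean/k = 31.6/0.77 = 41.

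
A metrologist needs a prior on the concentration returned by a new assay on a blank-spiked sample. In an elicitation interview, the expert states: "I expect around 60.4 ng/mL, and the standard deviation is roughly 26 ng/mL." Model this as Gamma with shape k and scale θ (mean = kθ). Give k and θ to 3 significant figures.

k ≈ 5.4, θ ≈ 11.2

For Gamma(k, scale θ): mean = kθ, variance = kθ², so CV = 1/√k.
CV = SD/mean = 26/60.4 = 0.4305, hence k = 1/CV² = 5.4.
Then θ = mean/k = 60.4/5.4 = 11.2.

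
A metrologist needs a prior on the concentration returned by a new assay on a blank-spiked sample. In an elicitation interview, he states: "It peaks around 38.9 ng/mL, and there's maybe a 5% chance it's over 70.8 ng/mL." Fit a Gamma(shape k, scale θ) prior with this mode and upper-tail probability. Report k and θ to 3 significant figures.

k ≈ 8.77, θ ≈ 5.01

Gamma(k,θ) with k>1 has mode (k−1)θ, so θ = 38.9/(k−1).
Need P(X < 70.8) = 0.95 with θ tied to k this way. Start at k = 2, θ = 38.9: P(X<70.8) ≈ 0.543.
Too low — raise k to concentrate. Iterating converges to k ≈ 8.77.
Then θ = 38.9/(8.77−1) ≈ 5.01.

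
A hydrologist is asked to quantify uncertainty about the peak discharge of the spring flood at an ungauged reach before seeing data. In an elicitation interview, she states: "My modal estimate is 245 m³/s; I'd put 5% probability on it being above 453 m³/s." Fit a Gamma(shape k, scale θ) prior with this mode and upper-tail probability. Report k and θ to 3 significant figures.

Gamma(k,θ) with k>1 has mode (k−1)θ, so θ = 245/(k−1).
Need P(X < 453) = 0.95 with θ tied to k this way. Start at k = 2, θ = 245: P(X<453) ≈ 0.552.
Too low — raise k to concentrate. Iterating converges to k ≈ 8.37.
Then θ = 245/(8.37−1) ≈ 33.2.

k ≈ 8.37, θ ≈ 33.2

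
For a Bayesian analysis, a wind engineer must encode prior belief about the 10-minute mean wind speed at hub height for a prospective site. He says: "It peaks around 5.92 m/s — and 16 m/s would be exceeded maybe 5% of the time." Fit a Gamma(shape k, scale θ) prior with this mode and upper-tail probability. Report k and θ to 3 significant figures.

Gamma(k,θ) with k>1 has mode (k−1)θ, so θ = 5.92/(k−1).
Need P(X < 16) = 0.95 with θ tied to k this way. Start at k = 2, θ = 5.92: P(X<16) ≈ 0.752.
Too low — raise k to concentrate. Iterating converges to k ≈ 3.72.
Then θ = 5.92/(3.72−1) ≈ 2.18.

k ≈ 3.72, θ ≈ 2.18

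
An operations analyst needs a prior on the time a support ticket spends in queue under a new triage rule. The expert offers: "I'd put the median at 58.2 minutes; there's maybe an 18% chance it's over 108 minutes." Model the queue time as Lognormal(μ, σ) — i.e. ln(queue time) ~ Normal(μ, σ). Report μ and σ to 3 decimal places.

If T ~ Lognormal(μ,σ) then ln T ~ Normal(μ,σ), so the p-quantile of ln T is μ + z_p·σ.
ln(58.2) = 4.064 and ln(108) = 4.682; z_{0.5} = 0, z_{0.82} = 0.9154.
σ = (4.682 − 4.064)/(0.9154 − (0)) = 0.675.
μ = 4.064 − (0)·0.675 = 4.064.

μ ≈ 4.064, σ ≈ 0.675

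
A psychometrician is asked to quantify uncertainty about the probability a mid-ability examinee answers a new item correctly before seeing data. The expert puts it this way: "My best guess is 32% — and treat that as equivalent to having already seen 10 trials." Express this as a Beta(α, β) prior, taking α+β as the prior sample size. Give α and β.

Under the effective-sample-size interpretation, Beta(α, β) has prior mean α/(α+β) and prior sample size α+β.
So α+β = 10 and α/(α+β) = 0.32, giving α = 0.32·10 = 3.2 and β = 10 − 3.2 = 6.8.

α = 3.2, β = 6.8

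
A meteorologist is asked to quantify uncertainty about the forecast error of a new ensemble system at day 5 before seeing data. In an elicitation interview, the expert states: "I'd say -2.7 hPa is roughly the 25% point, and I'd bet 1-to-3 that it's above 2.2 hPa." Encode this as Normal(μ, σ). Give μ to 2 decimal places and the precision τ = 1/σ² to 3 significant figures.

For Normal(μ,σ), the p-quantile is μ + z_p·σ. Here z_{0.25} = -0.6745, z_{0.75} = 0.6745.
So -2.7 = μ − 0.6745σ and 2.2 = μ + 0.6745σ.
Subtracting: σ = (2.2 − -2.7)/(0.6745 − (-0.6745)) = 3.63.
Then μ = -2.7 − (-0.6745)·3.63 = -0.25.
Precision τ = 1/σ² = 1/3.632² = 0.0758.

μ = -0.25, τ = 0.0758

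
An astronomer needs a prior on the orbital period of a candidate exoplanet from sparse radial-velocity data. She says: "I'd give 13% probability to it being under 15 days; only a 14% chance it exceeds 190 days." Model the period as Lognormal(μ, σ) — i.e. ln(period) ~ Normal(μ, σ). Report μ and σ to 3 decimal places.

μ ≈ 4.004, σ ≈ 1.151

If T ~ Lognormal(μ,σ) then ln T ~ Normal(μ,σ), so the p-quantile of ln T is μ + z_p·σ.
ln(15) = 2.708 and ln(190) = 5.247; z_{0.13} = -1.126, z_{0.86} = 1.08.
σ = (5.247 − 2.708)/(1.08 − (-1.126)) = 1.151.
μ = 2.708 − (-1.126)·1.151 = 4.004.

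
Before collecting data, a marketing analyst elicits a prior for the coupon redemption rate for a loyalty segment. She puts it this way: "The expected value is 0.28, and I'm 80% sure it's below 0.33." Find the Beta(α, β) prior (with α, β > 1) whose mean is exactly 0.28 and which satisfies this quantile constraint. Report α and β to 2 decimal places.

α ≈ 15.47, β ≈ 39.77

With mean 0.28 fixed, write α = 0.28s, β = 0.72s where s = α+β.
Need P(θ < 0.33) = 0.8 under Beta(0.28s, 0.72s). Normal approximation: (q−m)/√(m(1−m)/s) ≈ z_{0.8} = 0.842, so s ≈ 0.28·0.72·(0.842)²/(0.33−0.28)² = 57.1.
At s = 57.1: P(θ<0.33) ≈ 0.804. Adjusting to match 0.8 gives s ≈ 55.23.
So α = 0.28·55.23 ≈ 15.47, β = 0.72·55.23 ≈ 39.77.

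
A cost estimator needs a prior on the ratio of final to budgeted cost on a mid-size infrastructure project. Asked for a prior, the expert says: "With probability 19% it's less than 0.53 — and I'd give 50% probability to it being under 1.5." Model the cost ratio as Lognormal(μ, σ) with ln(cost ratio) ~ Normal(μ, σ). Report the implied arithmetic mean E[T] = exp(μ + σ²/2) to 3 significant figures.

If T ~ Lognormal(μ,σ) then ln T ~ Normal(μ,σ), so the p-quantile of ln T is μ + z_p·σ.
ln(0.53) = -0.6349 and ln(1.5) = 0.4055; z_{0.19} = -0.8779, z_{0.5} = 0.
σ = (0.4055 − -0.6349)/(0 − (-0.8779)) = 1.185.
μ = -0.6349 − (-0.8779)·1.185 = 0.405.
E[T] = exp(μ + σ²/2) = exp(0.405 + 0.7022) = 3.03.

E[T] ≈ 3.03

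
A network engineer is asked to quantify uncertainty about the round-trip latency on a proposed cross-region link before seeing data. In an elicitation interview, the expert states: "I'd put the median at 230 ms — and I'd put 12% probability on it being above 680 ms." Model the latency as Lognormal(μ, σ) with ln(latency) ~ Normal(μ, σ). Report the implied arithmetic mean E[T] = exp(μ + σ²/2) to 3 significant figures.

E[T] ≈ 352 ms

If T ~ Lognormal(μ,σ) then ln T ~ Normal(μ,σ), so the p-quantile of ln T is μ + z_p·σ.
ln(230) = 5.438 and ln(680) = 6.522; z_{0.5} = 0, z_{0.88} = 1.175.
σ = (6.522 − 5.438)/(1.175 − (0)) = 0.923.
μ = 5.438 − (0)·0.923 = 5.438.
E[T] = exp(μ + σ²/2) = exp(5.438 + 0.4256) = 352 ms.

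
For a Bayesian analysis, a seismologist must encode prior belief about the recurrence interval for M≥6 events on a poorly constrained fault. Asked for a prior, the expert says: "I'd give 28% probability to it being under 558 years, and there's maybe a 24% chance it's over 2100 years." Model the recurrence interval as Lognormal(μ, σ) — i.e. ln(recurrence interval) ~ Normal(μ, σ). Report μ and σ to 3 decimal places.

μ ≈ 6.924, σ ≈ 1.028

If T ~ Lognormal(μ,σ) then ln T ~ Normal(μ,σ), so the p-quantile of ln T is μ + z_p·σ.
ln(558) = 6.324 and ln(2100) = 7.65; z_{0.28} = -0.5828, z_{0.76} = 0.7063.
σ = (7.65 − 6.324)/(0.7063 − (-0.5828)) = 1.028.
μ = 6.324 − (-0.5828)·1.028 = 6.924.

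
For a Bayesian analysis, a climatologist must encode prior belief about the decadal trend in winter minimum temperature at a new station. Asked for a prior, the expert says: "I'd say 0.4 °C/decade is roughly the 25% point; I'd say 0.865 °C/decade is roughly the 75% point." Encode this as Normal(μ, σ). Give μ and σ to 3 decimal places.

μ = 0.633, σ = 0.345

The p-quantile of Normal(μ,σ) is μ + z_p·σ, with z_{0.25} = -0.6745 and z_{0.75} = 0.6745.
Eliminate σ: μ = (z₂·x₁ − z₁·x₂)/(z₂ − z₁) = (0.6745·0.4 − (-0.6745)·0.865)/1.349 = 0.633.
Then σ = (x₂ − x₁)/(z₂ − z₁) = (0.865 − 0.4)/1.349 = 0.345.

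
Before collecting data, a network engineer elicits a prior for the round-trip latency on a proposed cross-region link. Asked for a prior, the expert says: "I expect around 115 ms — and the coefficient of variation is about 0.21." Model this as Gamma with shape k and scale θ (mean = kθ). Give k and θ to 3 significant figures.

k ≈ 22.7, θ ≈ 5.07

For Gamma(k, scale θ): mean = kθ, variance = kθ², so CV = 1/√k.
CV = 0.21, hence k = 1/CV² = 22.7.
Then θ = mean/k = 115/22.7 = 5.07.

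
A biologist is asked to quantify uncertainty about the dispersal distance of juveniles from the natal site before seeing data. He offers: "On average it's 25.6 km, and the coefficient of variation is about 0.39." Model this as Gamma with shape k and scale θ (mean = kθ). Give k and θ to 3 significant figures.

k ≈ 6.57, θ ≈ 3.89

For Gamma(k, scale θ): mean = kθ, variance = kθ², so CV = 1/√k.
CV = 0.39, hence k = 1/CV² = 6.57.
Then θ = mean/k = 25.6/6.57 = 3.89.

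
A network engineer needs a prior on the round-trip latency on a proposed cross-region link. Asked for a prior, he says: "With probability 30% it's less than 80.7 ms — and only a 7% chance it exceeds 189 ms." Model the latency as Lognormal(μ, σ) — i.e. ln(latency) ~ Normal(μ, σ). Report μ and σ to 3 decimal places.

μ ≈ 4.614, σ ≈ 0.425

If T ~ Lognormal(μ,σ) then ln T ~ Normal(μ,σ), so the p-quantile of ln T is μ + z_p·σ.
ln(80.7) = 4.391 and ln(189) = 5.242; z_{0.3} = -0.5244, z_{0.93} = 1.476.
σ = (5.242 − 4.391)/(1.476 − (-0.5244)) = 0.425.
μ = 4.391 − (-0.5244)·0.425 = 4.614.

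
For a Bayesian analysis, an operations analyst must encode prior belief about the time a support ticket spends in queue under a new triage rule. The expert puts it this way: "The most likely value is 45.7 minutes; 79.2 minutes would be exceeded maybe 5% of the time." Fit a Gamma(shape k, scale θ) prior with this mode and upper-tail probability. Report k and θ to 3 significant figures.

Gamma(k,θ) with k>1 has mode (k−1)θ, so θ = 45.7/(k−1).
Need P(X < 79.2) = 0.95 with θ tied to k this way. Start at k = 2, θ = 45.7: P(X<79.2) ≈ 0.517.
Too low — raise k to concentrate. Iterating converges to k ≈ 10.2.
Then θ = 45.7/(10.2−1) ≈ 4.95.

k ≈ 10.2, θ ≈ 4.95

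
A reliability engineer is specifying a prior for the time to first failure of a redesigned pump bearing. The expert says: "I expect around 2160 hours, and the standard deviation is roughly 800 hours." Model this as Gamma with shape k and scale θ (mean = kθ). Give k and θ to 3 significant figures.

k ≈ 7.29, θ ≈ 296

For Gamma(k, scale θ): mean = kθ, variance = kθ², so CV = 1/√k.
CV = SD/mean = 800/2160 = 0.3704, hence k = 1/CV² = 7.29.
Then θ = mean/k = 2160/7.29 = 296.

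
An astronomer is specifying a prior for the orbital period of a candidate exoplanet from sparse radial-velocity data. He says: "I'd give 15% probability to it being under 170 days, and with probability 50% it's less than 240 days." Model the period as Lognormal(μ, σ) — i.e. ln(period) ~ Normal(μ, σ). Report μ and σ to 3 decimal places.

If T ~ Lognormal(μ,σ) then ln T ~ Normal(μ,σ), so the p-quantile of ln T is μ + z_p·σ.
ln(170) = 5.136 and ln(240) = 5.481; z_{0.15} = -1.036, z_{0.5} = 0.
σ = (5.481 − 5.136)/(0 − (-1.036)) = 0.333.
μ = 5.136 − (-1.036)·0.333 = 5.481.

μ ≈ 5.481, σ ≈ 0.333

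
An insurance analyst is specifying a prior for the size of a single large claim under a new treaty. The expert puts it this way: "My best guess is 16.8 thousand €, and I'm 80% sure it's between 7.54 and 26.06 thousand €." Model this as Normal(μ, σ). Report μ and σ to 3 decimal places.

A symmetric 80% interval runs μ ± z·σ with z = 1.282.
Half-width = 9.26, so σ = 9.26/1.282 = 7.226.
μ is the stated best guess, 16.800.

μ = 16.800, σ = 7.226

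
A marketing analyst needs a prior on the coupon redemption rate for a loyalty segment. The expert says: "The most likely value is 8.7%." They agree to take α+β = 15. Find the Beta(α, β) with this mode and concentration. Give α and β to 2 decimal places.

α = 2.13, β = 12.87

For α,β > 1 the Beta mode is (α−1)/(α+β−2). With α+β = 15, the mode is (α−1)/13.
Set (α−1)/13 = 0.087 → α = 1 + 0.087·13 = 2.13.
β = 15 − α = 12.87.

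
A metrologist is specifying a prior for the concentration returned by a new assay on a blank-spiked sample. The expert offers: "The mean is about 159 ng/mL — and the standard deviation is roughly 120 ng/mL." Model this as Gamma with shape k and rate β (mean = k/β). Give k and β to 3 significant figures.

For Gamma(k, rate β): mean = k/β, variance = k/β², so CV = 1/√k.
CV = SD/mean = 120/159 = 0.7547, hence k = 1/CV² = 1.76.
Then β = k/mean = 1.76/159 = 0.011.

k ≈ 1.76, β ≈ 0.011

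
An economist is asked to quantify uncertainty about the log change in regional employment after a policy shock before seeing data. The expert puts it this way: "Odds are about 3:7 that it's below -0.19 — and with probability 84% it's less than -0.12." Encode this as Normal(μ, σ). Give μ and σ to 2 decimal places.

μ = -0.17, σ = 0.05

For Normal(μ,σ), the p-quantile is μ + z_p·σ. Here z_{0.3} = -0.5244, z_{0.84} = 0.9945.
So -0.19 = μ − 0.5244σ and -0.12 = μ + 0.9945σ.
Subtracting: σ = (-0.12 − -0.19)/(0.9945 − (-0.5244)) = 0.05.
Then μ = -0.19 − (-0.5244)·0.05 = -0.17.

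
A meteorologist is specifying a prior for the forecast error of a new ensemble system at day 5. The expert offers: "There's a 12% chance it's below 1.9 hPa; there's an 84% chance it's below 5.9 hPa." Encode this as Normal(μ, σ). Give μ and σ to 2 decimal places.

μ = 4.07, σ = 1.84

The p-quantile of Normal(μ,σ) is μ + z_p·σ, with z_{0.12} = -1.175 and z_{0.84} = 0.9945.
Eliminate σ: μ = (z₂·x₁ − z₁·x₂)/(z₂ − z₁) = (0.9945·1.9 − (-1.175)·5.9)/2.169 = 4.07.
Then σ = (x₂ − x₁)/(z₂ − z₁) = (5.9 − 1.9)/2.169 = 1.84.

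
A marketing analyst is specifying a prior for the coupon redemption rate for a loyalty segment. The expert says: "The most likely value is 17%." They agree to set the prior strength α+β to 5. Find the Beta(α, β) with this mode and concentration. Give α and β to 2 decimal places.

For α,β > 1 the Beta mode is (α−1)/(α+β−2). With α+β = 5, the mode is (α−1)/3.
Set (α−1)/3 = 0.17 → α = 1 + 0.17·3 = 1.51.
β = 5 − α = 3.49.

α = 1.51, β = 3.49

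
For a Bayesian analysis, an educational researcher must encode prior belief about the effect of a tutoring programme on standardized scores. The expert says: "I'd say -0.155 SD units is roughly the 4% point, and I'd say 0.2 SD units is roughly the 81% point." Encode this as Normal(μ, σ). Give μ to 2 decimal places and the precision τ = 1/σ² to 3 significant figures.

μ = 0.08, τ = 54.8

The p-quantile of Normal(μ,σ) is μ + z_p·σ, with z_{0.04} = -1.751 and z_{0.81} = 0.8779.
Eliminate σ: μ = (z₂·x₁ − z₁·x₂)/(z₂ − z₁) = (0.8779·-0.155 − (-1.751)·0.2)/2.629 = 0.08.
Then σ = (x₂ − x₁)/(z₂ − z₁) = (0.2 − -0.155)/2.629 = 0.14.
Precision τ = 1/σ² = 1/0.1351² = 54.8.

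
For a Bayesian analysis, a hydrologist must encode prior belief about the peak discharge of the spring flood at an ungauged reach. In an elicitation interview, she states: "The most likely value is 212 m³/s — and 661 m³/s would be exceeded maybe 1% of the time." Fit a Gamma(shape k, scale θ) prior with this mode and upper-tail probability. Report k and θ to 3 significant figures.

Gamma(k,θ) with k>1 has mode (k−1)θ, so θ = 212/(k−1).
Need P(X < 661) = 0.99 with θ tied to k this way. Start at k = 2, θ = 212: P(X<661) ≈ 0.818.
Too low — raise k to concentrate. Iterating converges to k ≈ 4.45.
Then θ = 212/(4.45−1) ≈ 61.5.

k ≈ 4.45, θ ≈ 61.5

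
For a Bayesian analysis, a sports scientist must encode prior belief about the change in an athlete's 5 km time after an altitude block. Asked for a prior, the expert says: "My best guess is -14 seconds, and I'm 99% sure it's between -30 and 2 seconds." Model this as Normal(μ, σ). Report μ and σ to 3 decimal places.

A symmetric 99% interval runs μ ± z·σ with z = 2.576.
Half-width = 16, so σ = 16/2.576 = 6.212.
μ is the stated best guess, -14.000.

μ = -14.000, σ = 6.212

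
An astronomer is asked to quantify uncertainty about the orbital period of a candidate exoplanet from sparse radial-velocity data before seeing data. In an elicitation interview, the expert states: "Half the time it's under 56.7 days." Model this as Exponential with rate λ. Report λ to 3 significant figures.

Exponential median = ln 2 / λ, so λ = ln 2 / 56.7 = 0.0122.

λ ≈ 0.0122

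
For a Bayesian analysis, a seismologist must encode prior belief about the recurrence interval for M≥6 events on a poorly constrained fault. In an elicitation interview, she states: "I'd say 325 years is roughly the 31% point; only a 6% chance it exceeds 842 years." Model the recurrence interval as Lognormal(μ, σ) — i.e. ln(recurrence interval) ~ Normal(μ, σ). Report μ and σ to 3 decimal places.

μ ≈ 6.014, σ ≈ 0.464

If T ~ Lognormal(μ,σ) then ln T ~ Normal(μ,σ), so the p-quantile of ln T is μ + z_p·σ.
ln(325) = 5.784 and ln(842) = 6.736; z_{0.31} = -0.4959, z_{0.94} = 1.555.
σ = (6.736 − 5.784)/(1.555 − (-0.4959)) = 0.464.
μ = 5.784 − (-0.4959)·0.464 = 6.014.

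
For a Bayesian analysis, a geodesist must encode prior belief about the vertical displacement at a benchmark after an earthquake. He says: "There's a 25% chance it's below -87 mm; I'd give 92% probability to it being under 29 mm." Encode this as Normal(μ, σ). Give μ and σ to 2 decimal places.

μ = -49.38, σ = 55.78

The p-quantile of Normal(μ,σ) is μ + z_p·σ, with z_{0.25} = -0.6745 and z_{0.92} = 1.405.
Eliminate σ: μ = (z₂·x₁ − z₁·x₂)/(z₂ − z₁) = (1.405·-87 − (-0.6745)·29)/2.08 = -49.38.
Then σ = (x₂ − x₁)/(z₂ − z₁) = (29 − -87)/2.08 = 55.78.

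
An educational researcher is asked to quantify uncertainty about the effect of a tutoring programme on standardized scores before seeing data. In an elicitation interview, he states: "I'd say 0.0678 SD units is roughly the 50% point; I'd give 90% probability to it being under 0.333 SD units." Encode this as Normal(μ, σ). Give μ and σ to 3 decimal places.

The p-quantile of Normal(μ,σ) is μ + z_p·σ, with z_{0.5} = 0 and z_{0.9} = 1.282.
Eliminate σ: μ = (z₂·x₁ − z₁·x₂)/(z₂ − z₁) = (1.282·0.0678 − (0)·0.333)/1.282 = 0.068.
Then σ = (x₂ − x₁)/(z₂ − z₁) = (0.333 − 0.0678)/1.282 = 0.207.

μ = 0.068, σ = 0.207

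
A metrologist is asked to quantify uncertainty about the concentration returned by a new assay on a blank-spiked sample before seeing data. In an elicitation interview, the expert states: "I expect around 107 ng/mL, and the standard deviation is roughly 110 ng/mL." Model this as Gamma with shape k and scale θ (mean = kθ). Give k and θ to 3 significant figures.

k ≈ 0.946, θ ≈ 113

For Gamma(k, scale θ): mean = kθ, variance = kθ², so CV = 1/√k.
CV = SD/mean = 110/107 = 1.028, hence k = 1/CV² = 0.946.
Then θ = mean/k = 107/0.946 = 113.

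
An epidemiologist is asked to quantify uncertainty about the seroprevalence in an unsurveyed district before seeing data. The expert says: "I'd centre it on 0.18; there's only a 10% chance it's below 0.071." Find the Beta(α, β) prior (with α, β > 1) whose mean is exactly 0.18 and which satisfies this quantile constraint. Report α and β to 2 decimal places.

α ≈ 2.90, β ≈ 13.21

With mean 0.18 fixed, write α = 0.18s, β = 0.82s where s = α+β.
Need P(θ < 0.071) = 0.1 under Beta(0.18s, 0.82s). Normal approximation: (q−m)/√(m(1−m)/s) ≈ z_{0.1} = -1.28, so s ≈ 0.18·0.82·(-1.28)²/(0.071−0.18)² = 20.4.
At s = 20.4: P(θ<0.071) ≈ 0.069. Adjusting to match 0.1 gives s ≈ 16.11.
So α = 0.18·16.11 ≈ 2.90, β = 0.82·16.11 ≈ 13.21.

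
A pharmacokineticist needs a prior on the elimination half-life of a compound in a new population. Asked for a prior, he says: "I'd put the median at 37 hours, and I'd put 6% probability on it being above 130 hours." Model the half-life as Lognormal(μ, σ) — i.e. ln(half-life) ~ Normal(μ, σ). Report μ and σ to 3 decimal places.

μ ≈ 3.611, σ ≈ 0.808

If T ~ Lognormal(μ,σ) then ln T ~ Normal(μ,σ), so the p-quantile of ln T is μ + z_p·σ.
ln(37) = 3.611 and ln(130) = 4.868; z_{0.5} = 0, z_{0.94} = 1.555.
σ = (4.868 − 3.611)/(1.555 − (0)) = 0.808.
μ = 3.611 − (0)·0.808 = 3.611.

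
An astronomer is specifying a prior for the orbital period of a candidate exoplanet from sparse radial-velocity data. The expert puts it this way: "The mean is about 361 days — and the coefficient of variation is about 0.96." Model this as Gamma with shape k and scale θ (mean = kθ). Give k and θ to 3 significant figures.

For Gamma(k, scale θ): mean = kθ, variance = kθ², so CV = 1/√k.
CV = 0.96, hence k = 1/CV² = 1.09.
Then θ = mean/k = 361/1.09 = 333.

k ≈ 1.09, θ ≈ 333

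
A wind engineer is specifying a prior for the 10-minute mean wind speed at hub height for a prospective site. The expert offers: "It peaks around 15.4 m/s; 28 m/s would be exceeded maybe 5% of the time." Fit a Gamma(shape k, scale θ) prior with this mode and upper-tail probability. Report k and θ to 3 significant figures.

Gamma(k,θ) with k>1 has mode (k−1)θ, so θ = 15.4/(k−1).
Need P(X < 28) = 0.95 with θ tied to k this way. Start at k = 2, θ = 15.4: P(X<28) ≈ 0.543.
Too low — raise k to concentrate. Iterating converges to k ≈ 8.79.
Then θ = 15.4/(8.79−1) ≈ 1.98.

k ≈ 8.79, θ ≈ 1.98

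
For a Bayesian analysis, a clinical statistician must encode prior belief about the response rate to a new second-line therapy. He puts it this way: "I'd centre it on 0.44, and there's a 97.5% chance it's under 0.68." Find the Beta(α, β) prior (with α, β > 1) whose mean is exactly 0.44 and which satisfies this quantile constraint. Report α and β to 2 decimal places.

α ≈ 7.01, β ≈ 8.92

With mean 0.44 fixed, write α = 0.44s, β = 0.56s where s = α+β.
Need P(θ < 0.68) = 0.975 under Beta(0.44s, 0.56s). Normal approximation: (q−m)/√(m(1−m)/s) ≈ z_{0.975} = 1.96, so s ≈ 0.44·0.56·(1.96)²/(0.68−0.44)² = 16.4.
At s = 16.4: P(θ<0.68) ≈ 0.977. Adjusting to match 0.975 gives s ≈ 15.93.
So α = 0.44·15.93 ≈ 7.01, β = 0.56·15.93 ≈ 8.92.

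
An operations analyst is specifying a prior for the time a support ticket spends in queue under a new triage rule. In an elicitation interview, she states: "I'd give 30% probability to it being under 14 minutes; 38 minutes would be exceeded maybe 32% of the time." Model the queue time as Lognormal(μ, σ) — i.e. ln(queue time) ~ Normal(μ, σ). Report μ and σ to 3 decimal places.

μ ≈ 3.167, σ ≈ 1.006

If T ~ Lognormal(μ,σ) then ln T ~ Normal(μ,σ), so the p-quantile of ln T is μ + z_p·σ.
ln(14) = 2.639 and ln(38) = 3.638; z_{0.3} = -0.5244, z_{0.68} = 0.4677.
σ = (3.638 − 2.639)/(0.4677 − (-0.5244)) = 1.006.
μ = 2.639 − (-0.5244)·1.006 = 3.167.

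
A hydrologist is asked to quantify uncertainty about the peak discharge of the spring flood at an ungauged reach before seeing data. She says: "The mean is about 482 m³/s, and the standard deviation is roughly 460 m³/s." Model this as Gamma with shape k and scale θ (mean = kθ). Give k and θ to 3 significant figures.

For Gamma(k, scale θ): mean = kθ, variance = kθ², so CV = 1/√k.
CV = SD/mean = 460/482 = 0.9544, hence k = 1/CV² = 1.1.
Then θ = mean/k = 482/1.1 = 439.

k ≈ 1.1, θ ≈ 439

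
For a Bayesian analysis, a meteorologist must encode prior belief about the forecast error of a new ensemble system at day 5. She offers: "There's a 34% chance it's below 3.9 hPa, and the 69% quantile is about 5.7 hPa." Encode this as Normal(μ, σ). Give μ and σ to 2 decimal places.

μ = 4.72, σ = 1.98

The p-quantile of Normal(μ,σ) is μ + z_p·σ, with z_{0.34} = -0.4125 and z_{0.69} = 0.4959.
Eliminate σ: μ = (z₂·x₁ − z₁·x₂)/(z₂ − z₁) = (0.4959·3.9 − (-0.4125)·5.7)/0.9083 = 4.72.
Then σ = (x₂ − x₁)/(z₂ − z₁) = (5.7 − 3.9)/0.9083 = 1.98.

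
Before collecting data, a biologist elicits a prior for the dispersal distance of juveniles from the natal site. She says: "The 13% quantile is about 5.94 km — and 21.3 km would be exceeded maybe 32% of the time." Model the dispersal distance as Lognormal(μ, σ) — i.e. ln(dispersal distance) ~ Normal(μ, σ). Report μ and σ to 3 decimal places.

If T ~ Lognormal(μ,σ) then ln T ~ Normal(μ,σ), so the p-quantile of ln T is μ + z_p·σ.
ln(5.94) = 1.782 and ln(21.3) = 3.059; z_{0.13} = -1.126, z_{0.68} = 0.4677.
σ = (3.059 − 1.782)/(0.4677 − (-1.126)) = 0.801.
μ = 1.782 − (-1.126)·0.801 = 2.684.

μ ≈ 2.684, σ ≈ 0.801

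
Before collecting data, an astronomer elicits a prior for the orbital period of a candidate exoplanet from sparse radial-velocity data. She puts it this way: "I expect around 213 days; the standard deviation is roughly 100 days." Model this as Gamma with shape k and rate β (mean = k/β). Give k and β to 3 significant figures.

k ≈ 4.54, β ≈ 0.0213

For Gamma(k, rate β): mean = k/β, variance = k/β², so CV = 1/√k.
CV = SD/mean = 100/213 = 0.4695, hence k = 1/CV² = 4.54.
Then β = k/mean = 4.54/213 = 0.0213.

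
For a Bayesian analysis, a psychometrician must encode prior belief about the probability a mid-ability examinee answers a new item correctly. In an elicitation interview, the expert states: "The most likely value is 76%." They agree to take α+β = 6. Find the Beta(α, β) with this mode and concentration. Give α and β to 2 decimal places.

α = 4.04, β = 1.96

For α,β > 1 the Beta mode is (α−1)/(α+β−2). With α+β = 6, the mode is (α−1)/4.
Set (α−1)/4 = 0.76 → α = 1 + 0.76·4 = 4.04.
β = 6 − α = 1.96.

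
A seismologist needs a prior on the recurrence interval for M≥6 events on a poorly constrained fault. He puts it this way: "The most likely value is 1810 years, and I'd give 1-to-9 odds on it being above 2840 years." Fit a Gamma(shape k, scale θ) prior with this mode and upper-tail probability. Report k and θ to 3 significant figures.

Gamma(k,θ) with k>1 has mode (k−1)θ, so θ = 1810/(k−1).
Need P(X < 2840) = 0.9 with θ tied to k this way. Start at k = 2, θ = 1810: P(X<2840) ≈ 0.465.
Too low — raise k to concentrate. Iterating converges to k ≈ 10.2.
Then θ = 1810/(10.2−1) ≈ 196.

k ≈ 10.2, θ ≈ 196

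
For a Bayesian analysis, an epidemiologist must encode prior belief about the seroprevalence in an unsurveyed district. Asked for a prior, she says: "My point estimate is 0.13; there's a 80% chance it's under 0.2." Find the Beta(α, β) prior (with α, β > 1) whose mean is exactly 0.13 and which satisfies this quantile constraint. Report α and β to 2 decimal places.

With mean 0.13 fixed, write α = 0.13s, β = 0.87s where s = α+β.
Need P(θ < 0.2) = 0.8 under Beta(0.13s, 0.87s). Normal approximation: (q−m)/√(m(1−m)/s) ≈ z_{0.8} = 0.842, so s ≈ 0.13·0.87·(0.842)²/(0.2−0.13)² = 16.3.
At s = 16.3: P(θ<0.2) ≈ 0.819. Adjusting to match 0.8 gives s ≈ 12.44.
So α = 0.13·12.44 ≈ 1.62, β = 0.87·12.44 ≈ 10.82.

α ≈ 1.62, β ≈ 10.82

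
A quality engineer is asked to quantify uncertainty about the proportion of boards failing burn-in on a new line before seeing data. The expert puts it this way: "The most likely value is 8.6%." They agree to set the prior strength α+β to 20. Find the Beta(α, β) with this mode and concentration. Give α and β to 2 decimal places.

α = 2.55, β = 17.45

For α,β > 1 the Beta mode is (α−1)/(α+β−2). With α+β = 20, the mode is (α−1)/18.
Set (α−1)/18 = 0.086 → α = 1 + 0.086·18 = 2.55.
β = 20 − α = 17.45.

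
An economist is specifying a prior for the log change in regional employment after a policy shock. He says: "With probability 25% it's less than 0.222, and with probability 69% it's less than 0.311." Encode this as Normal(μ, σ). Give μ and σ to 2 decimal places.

μ = 0.27, σ = 0.08

For Normal(μ,σ), the p-quantile is μ + z_p·σ. Here z_{0.25} = -0.6745, z_{0.69} = 0.4959.
So 0.222 = μ − 0.6745σ and 0.311 = μ + 0.4959σ.
Subtracting: σ = (0.311 − 0.222)/(0.4959 − (-0.6745)) = 0.08.
Then μ = 0.222 − (-0.6745)·0.08 = 0.27.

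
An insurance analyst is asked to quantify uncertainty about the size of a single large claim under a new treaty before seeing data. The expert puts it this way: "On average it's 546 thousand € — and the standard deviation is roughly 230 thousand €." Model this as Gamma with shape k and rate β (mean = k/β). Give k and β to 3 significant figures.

For Gamma(k, rate β): mean = k/β, variance = k/β², so CV = 1/√k.
CV = SD/mean = 230/546 = 0.4212, hence k = 1/CV² = 5.64.
Then β = k/mean = 5.64/546 = 0.0103.

k ≈ 5.64, β ≈ 0.0103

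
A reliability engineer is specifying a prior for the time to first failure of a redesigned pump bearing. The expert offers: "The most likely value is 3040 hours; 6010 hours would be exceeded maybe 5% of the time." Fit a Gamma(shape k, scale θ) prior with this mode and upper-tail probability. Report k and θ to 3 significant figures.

Gamma(k,θ) with k>1 has mode (k−1)θ, so θ = 3040/(k−1).
Need P(X < 6010) = 0.95 with θ tied to k this way. Start at k = 2, θ = 3040: P(X<6010) ≈ 0.588.
Too low — raise k to concentrate. Iterating converges to k ≈ 6.97.
Then θ = 3040/(6.97−1) ≈ 509.

k ≈ 6.97, θ ≈ 509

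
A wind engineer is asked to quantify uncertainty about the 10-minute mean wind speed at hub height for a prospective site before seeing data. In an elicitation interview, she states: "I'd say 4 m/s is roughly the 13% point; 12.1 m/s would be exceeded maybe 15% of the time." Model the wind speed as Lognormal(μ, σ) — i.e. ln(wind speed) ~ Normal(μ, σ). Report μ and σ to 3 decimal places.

If T ~ Lognormal(μ,σ) then ln T ~ Normal(μ,σ), so the p-quantile of ln T is μ + z_p·σ.
ln(4) = 1.386 and ln(12.1) = 2.493; z_{0.13} = -1.126, z_{0.85} = 1.036.
σ = (2.493 − 1.386)/(1.036 − (-1.126)) = 0.512.
μ = 1.386 − (-1.126)·0.512 = 1.963.

μ ≈ 1.963, σ ≈ 0.512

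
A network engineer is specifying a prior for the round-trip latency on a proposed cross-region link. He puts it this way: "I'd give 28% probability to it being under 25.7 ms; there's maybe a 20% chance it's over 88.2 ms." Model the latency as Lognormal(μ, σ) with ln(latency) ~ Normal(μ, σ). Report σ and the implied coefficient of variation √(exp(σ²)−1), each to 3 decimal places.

If T ~ Lognormal(μ,σ) then ln T ~ Normal(μ,σ), so the p-quantile of ln T is μ + z_p·σ.
ln(25.7) = 3.246 and ln(88.2) = 4.48; z_{0.28} = -0.5828, z_{0.8} = 0.8416.
σ = (4.48 − 3.246)/(0.8416 − (-0.5828)) = 0.866.
μ = 3.246 − (-0.5828)·0.866 = 3.751.
CV = √(exp(σ²)−1) = √(exp(0.7494)−1) = 1.056.

σ ≈ 0.866, CV ≈ 1.056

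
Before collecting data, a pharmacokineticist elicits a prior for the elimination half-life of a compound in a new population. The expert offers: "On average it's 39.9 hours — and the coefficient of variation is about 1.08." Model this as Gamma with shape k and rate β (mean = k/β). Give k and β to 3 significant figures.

k ≈ 0.857, β ≈ 0.0215

For Gamma(k, rate β): mean = k/β, variance = k/β², so CV = 1/√k.
CV = 1.08, hence k = 1/CV² = 0.857.
Then β = k/mean = 0.857/39.9 = 0.0215.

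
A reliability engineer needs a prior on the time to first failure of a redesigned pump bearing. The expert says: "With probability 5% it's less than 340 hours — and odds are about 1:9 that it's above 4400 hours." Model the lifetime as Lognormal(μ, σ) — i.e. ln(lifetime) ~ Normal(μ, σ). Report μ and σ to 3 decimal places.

If T ~ Lognormal(μ,σ) then ln T ~ Normal(μ,σ), so the p-quantile of ln T is μ + z_p·σ.
ln(340) = 5.829 and ln(4400) = 8.389; z_{0.05} = -1.645, z_{0.9} = 1.282.
σ = (8.389 − 5.829)/(1.282 − (-1.645)) = 0.875.
μ = 5.829 − (-1.645)·0.875 = 7.268.

μ ≈ 7.268, σ ≈ 0.875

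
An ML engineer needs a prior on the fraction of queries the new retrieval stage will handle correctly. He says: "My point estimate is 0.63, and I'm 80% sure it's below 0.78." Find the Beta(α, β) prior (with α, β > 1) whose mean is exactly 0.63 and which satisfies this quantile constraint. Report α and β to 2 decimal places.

With mean 0.63 fixed, write α = 0.63s, β = 0.37s where s = α+β.
Need P(θ < 0.78) = 0.8 under Beta(0.63s, 0.37s). Normal approximation: (q−m)/√(m(1−m)/s) ≈ z_{0.8} = 0.842, so s ≈ 0.63·0.37·(0.842)²/(0.78−0.63)² = 7.3.
At s = 7.3: P(θ<0.78) ≈ 0.795. Adjusting to match 0.8 gives s ≈ 7.61.
So α = 0.63·7.61 ≈ 4.80, β = 0.37·7.61 ≈ 2.82.

α ≈ 4.80, β ≈ 2.82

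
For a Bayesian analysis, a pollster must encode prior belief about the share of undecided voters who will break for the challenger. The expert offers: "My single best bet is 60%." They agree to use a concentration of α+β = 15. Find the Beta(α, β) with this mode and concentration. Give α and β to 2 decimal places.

For α,β > 1 the Beta mode is (α−1)/(α+β−2). With α+β = 15, the mode is (α−1)/13.
Set (α−1)/13 = 0.6 → α = 1 + 0.6·13 = 8.80.
β = 15 − α = 6.20.

α = 8.80, β = 6.20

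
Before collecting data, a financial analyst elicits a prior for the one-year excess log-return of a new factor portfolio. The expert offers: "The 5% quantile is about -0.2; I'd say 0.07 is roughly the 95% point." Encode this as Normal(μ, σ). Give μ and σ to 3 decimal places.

μ = -0.065, σ = 0.082

For Normal(μ,σ), the p-quantile is μ + z_p·σ. Here z_{0.05} = -1.645, z_{0.95} = 1.645.
So -0.2 = μ − 1.645σ and 0.07 = μ + 1.645σ.
Subtracting: σ = (0.07 − -0.2)/(1.645 − (-1.645)) = 0.082.
Then μ = -0.2 − (-1.645)·0.082 = -0.065.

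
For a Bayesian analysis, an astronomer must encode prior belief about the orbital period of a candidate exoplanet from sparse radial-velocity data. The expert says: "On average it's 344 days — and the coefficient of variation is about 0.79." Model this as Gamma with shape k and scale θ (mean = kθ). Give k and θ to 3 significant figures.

For Gamma(k, scale θ): mean = kθ, variance = kθ², so CV = 1/√k.
CV = 0.79, hence k = 1/CV² = 1.6.
Then θ = mean/k = 344/1.6 = 215.

k ≈ 1.6, θ ≈ 215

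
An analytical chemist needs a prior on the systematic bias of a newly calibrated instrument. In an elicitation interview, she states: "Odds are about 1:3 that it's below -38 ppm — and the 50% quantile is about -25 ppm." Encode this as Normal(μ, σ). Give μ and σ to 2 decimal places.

The p-quantile of Normal(μ,σ) is μ + z_p·σ, with z_{0.25} = -0.6745 and z_{0.5} = 0.
Eliminate σ: μ = (z₂·x₁ − z₁·x₂)/(z₂ − z₁) = (0·-38 − (-0.6745)·-25)/0.6745 = -25.00.
Then σ = (x₂ − x₁)/(z₂ − z₁) = (-25 − -38)/0.6745 = 19.27.

μ = -25.00, σ = 19.27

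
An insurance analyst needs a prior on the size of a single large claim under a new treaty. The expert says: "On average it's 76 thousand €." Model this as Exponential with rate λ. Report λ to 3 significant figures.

λ ≈ 0.0132

Exponential mean = 1/λ, so λ = 1/76.0 = 0.0132.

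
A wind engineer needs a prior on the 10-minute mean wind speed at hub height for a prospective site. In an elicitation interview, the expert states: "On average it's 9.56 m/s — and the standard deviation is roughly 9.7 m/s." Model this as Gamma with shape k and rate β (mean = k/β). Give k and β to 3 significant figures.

k ≈ 0.971, β ≈ 0.102

For Gamma(k, rate β): mean = k/β, variance = k/β², so CV = 1/√k.
CV = SD/mean = 9.7/9.56 = 1.015, hence k = 1/CV² = 0.971.
Then β = k/mean = 0.971/9.56 = 0.102.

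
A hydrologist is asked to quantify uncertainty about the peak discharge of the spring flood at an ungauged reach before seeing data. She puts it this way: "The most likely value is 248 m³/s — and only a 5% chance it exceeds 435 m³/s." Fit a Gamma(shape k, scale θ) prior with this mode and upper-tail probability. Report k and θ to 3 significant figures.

Gamma(k,θ) with k>1 has mode (k−1)θ, so θ = 248/(k−1).
Need P(X < 435) = 0.95 with θ tied to k this way. Start at k = 2, θ = 248: P(X<435) ≈ 0.523.
Too low — raise k to concentrate. Iterating converges to k ≈ 9.83.
Then θ = 248/(9.83−1) ≈ 28.1.

k ≈ 9.83, θ ≈ 28.1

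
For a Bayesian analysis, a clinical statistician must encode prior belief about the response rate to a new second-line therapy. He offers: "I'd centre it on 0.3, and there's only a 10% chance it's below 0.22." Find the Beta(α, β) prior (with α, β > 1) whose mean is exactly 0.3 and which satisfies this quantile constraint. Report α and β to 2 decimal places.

α ≈ 15.32, β ≈ 35.76

With mean 0.3 fixed, write α = 0.3s, β = 0.7s where s = α+β.
Need P(θ < 0.22) = 0.1 under Beta(0.3s, 0.7s). Normal approximation: (q−m)/√(m(1−m)/s) ≈ z_{0.1} = -1.28, so s ≈ 0.3·0.7·(-1.28)²/(0.22−0.3)² = 53.9.
At s = 53.9: P(θ<0.22) ≈ 0.094. Adjusting to match 0.1 gives s ≈ 51.08.
So α = 0.3·51.08 ≈ 15.32, β = 0.7·51.08 ≈ 35.76.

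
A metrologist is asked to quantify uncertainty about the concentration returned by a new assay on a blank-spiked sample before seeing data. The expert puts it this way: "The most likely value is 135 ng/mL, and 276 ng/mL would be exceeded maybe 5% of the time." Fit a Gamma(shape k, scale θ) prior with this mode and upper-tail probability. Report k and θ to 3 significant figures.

Gamma(k,θ) with k>1 has mode (k−1)θ, so θ = 135/(k−1).
Need P(X < 276) = 0.95 with θ tied to k this way. Start at k = 2, θ = 135: P(X<276) ≈ 0.606.
Too low — raise k to concentrate. Iterating converges to k ≈ 6.41.
Then θ = 135/(6.41−1) ≈ 24.9.

k ≈ 6.41, θ ≈ 24.9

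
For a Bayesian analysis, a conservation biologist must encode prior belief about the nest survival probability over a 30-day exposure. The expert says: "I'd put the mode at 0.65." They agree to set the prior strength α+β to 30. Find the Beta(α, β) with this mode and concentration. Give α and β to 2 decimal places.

For α,β > 1 the Beta mode is (α−1)/(α+β−2). With α+β = 30, the mode is (α−1)/28.
Set (α−1)/28 = 0.65 → α = 1 + 0.65·28 = 19.20.
β = 30 − α = 10.80.

α = 19.20, β = 10.80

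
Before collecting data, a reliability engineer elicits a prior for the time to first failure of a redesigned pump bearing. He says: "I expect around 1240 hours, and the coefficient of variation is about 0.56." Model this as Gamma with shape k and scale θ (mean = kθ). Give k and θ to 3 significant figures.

k ≈ 3.19, θ ≈ 389

For Gamma(k, scale θ): mean = kθ, variance = kθ², so CV = 1/√k.
CV = 0.56, hence k = 1/CV² = 3.19.
Then θ = mean/k = 1240/3.19 = 389.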